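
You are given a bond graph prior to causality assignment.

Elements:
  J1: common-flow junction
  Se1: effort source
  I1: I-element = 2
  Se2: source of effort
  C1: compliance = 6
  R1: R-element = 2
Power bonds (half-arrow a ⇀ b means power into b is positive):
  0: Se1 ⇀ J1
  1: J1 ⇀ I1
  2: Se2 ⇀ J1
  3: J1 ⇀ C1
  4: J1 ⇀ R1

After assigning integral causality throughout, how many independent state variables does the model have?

b0 →J1  (Se1 (Se) sets effort on bond)
b2 →J1  (Se2 (Se) sets effort on bond)
b1 →I1  (prefer integral on I1)
b3 →J1  (1-jn J1 has f-setter on 1)
b4 →J1  (common-f at J1 fixed by 1)

2  (C1, I1 all integral)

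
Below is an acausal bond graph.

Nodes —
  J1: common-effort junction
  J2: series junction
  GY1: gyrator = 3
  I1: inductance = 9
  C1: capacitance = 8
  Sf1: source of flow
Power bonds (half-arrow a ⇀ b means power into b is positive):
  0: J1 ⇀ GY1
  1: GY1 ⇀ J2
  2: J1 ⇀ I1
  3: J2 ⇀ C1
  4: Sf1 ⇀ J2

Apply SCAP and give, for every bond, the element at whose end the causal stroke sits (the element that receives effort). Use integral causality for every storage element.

β0 stroke at J1
β1 stroke at J2
β2 stroke at I1
β3 stroke at J2
β4 stroke at Sf1

b4 stroke at Sf1  (source Sf1 imposes f)
b1 stroke at J2  (1-jn J2 has f-setter on 4)
b3 stroke at J2  (J2: bond 4 brought flow, rest push out)
b0 stroke at J1  (GY1: gyrator matches bond 1)
b2 stroke at I1  (0-jn J1 has e-setter on 0)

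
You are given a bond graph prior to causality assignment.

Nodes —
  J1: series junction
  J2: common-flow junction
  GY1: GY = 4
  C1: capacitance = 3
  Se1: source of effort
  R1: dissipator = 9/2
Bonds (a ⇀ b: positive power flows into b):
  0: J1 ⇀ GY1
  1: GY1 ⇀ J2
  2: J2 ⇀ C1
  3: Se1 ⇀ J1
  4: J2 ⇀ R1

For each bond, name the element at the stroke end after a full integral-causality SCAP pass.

β0 stroke→GY1
β1 stroke→GY1
β2 stroke→J2
β3 stroke→J1
β4 stroke→J2

β3 |J1  (source Se1 imposes e)
β0 |GY1  (J1 needs exactly one f-in)
β1 |GY1  (GY1 both-in/both-out from 0)
β2 |J2  (common-f at J2 fixed by 1)
β4 |J2  (J2: bond 1 brought flow, rest push out)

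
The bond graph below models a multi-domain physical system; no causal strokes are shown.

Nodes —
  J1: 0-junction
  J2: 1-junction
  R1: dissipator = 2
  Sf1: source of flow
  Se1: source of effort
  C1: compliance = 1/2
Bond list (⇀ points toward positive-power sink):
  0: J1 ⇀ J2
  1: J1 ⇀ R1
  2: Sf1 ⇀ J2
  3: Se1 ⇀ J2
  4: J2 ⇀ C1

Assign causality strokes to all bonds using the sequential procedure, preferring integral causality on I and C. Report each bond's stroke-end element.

#2 stroke at Sf1  (Sf1 fixes flow; stroke at Sf1)
#3 stroke at J2  (Se1: effort source, stroke at far end)
#0 stroke at J2  (common-f at J2 fixed by 2)
#4 stroke at J2  (common-f at J2 fixed by 2)
#1 stroke at J1  (closing 0-jn rule on J1)

β0 →J2
β1 →J1
β2 →Sf1
β3 →J2
β4 →J2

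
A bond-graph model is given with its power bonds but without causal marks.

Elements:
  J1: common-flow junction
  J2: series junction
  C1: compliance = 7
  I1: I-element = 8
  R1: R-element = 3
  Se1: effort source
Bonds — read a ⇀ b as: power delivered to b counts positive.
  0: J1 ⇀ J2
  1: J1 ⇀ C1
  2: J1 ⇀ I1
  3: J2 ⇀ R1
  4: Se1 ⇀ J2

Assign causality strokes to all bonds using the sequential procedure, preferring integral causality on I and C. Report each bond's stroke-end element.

β4 stroke→J2  (source Se1 imposes e)
β1 stroke→J1  (C1: C, integral causality)
β2 stroke→I1  (I1 outputs flow p/I1)
β0 stroke→J1  (J1 flow already set via bond 2)
β3 stroke→J2  (1-jn J2 has f-setter on 0)

bond 0 stroke→J1
bond 1 stroke→J1
bond 2 stroke→I1
bond 3 stroke→J2
bond 4 stroke→J2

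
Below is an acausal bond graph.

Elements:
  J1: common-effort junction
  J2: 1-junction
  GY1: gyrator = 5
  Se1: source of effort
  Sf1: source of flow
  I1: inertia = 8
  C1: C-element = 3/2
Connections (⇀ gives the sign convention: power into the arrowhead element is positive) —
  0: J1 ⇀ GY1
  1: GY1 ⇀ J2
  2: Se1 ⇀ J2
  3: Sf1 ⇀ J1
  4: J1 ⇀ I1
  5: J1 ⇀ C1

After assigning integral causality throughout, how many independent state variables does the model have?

β2 stroke at J2  (source Se1 imposes e)
β3 stroke at Sf1  (Sf1 fixes flow; stroke at Sf1)
β1 stroke at GY1  (only one flow-in slot at J2)
β0 stroke at GY1  (through GY1, causality inverts; strokes same side of GY1)
β4 stroke at I1  (I1 outputs flow p/I1)
β5 stroke at J1  (J1: last free bond brings effort in)

2  (C1, I1 all integral)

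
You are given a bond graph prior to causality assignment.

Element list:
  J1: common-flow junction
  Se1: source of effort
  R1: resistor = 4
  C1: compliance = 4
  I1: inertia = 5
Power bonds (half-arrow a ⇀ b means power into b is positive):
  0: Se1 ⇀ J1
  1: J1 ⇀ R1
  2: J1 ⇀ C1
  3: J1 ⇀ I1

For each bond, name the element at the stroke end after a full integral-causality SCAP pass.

#0 |J1  (source Se1 imposes e)
#2 |J1  (C1: C, integral causality)
#3 |I1  (I1 integral (f out))
#1 |J1  (common-f at J1 fixed by 3)

bond 0 stroke→J1
bond 1 stroke→J1
bond 2 stroke→J1
bond 3 stroke→I1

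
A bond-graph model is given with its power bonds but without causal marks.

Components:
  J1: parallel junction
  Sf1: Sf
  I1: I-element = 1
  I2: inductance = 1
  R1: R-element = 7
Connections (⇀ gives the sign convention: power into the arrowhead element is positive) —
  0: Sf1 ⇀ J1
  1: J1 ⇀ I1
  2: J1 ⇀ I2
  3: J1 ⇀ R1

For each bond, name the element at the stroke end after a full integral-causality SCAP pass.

bond 0 stroke at Sf1
bond 1 stroke at I1
bond 2 stroke at I2
bond 3 stroke at J1

β0 stroke→Sf1  (Sf1 fixes flow; stroke at Sf1)
β1 stroke→I1  (I1 outputs flow p/I1)
β2 stroke→I2  (prefer integral on I2)
β3 stroke→J1  (only one effort-in slot at J1)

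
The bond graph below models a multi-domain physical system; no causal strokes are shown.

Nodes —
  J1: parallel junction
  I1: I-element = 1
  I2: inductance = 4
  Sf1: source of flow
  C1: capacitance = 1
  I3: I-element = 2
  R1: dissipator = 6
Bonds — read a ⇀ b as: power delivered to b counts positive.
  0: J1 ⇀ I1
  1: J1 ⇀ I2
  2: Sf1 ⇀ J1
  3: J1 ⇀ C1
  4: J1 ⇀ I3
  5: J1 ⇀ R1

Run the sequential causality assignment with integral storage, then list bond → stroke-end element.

#0 |I1
#1 |I2
#2 |Sf1
#3 |J1
#4 |I3
#5 |R1

β2 |Sf1  (source Sf1 imposes f)
β0 |I1  (prefer integral on I1)
β1 |I2  (prefer integral on I2)
β3 |J1  (prefer integral on C1)
β4 |I3  (0-jn J1 has e-setter on 3)
β5 |R1  (J1: bond 3 brought effort, rest push out)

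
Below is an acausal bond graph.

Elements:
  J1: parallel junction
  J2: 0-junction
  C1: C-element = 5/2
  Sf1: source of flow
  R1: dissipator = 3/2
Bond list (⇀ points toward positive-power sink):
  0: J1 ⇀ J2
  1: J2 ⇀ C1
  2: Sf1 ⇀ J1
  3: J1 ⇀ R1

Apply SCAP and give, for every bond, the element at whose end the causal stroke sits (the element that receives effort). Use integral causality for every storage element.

β0 stroke at J1
β1 stroke at J2
β2 stroke at Sf1
β3 stroke at R1

β2 →Sf1  (source Sf1 imposes f)
β1 →J2  (prefer integral on C1)
β0 →J1  (0-jn J2 has e-setter on 1)
β3 →R1  (0-jn J1 has e-setter on 0)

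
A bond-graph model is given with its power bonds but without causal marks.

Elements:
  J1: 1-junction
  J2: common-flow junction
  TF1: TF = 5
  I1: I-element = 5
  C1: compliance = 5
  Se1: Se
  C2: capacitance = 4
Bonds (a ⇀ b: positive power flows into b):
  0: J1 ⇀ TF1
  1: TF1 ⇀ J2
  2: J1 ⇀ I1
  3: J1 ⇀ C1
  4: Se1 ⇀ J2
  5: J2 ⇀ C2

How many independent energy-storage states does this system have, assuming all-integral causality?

β4 stroke at J2  (Se1: effort source, stroke at far end)
β2 stroke at I1  (I1 integral (f out))
β0 stroke at J1  (1-jn J1 has f-setter on 2)
β3 stroke at J1  (J1: bond 2 brought flow, rest push out)
β1 stroke at TF1  (TF1: transformer flips bond 0)
β5 stroke at J2  (J2 flow already set via bond 1)

3  (C1, C2, I1 all integral)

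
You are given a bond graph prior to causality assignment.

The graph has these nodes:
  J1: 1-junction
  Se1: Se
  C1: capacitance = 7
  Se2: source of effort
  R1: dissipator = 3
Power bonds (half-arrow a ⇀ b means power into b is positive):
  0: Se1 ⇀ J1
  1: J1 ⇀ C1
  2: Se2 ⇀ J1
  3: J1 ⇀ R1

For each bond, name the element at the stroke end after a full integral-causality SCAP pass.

bond 0 stroke at J1  (Se1 (Se) sets effort on bond)
bond 2 stroke at J1  (Se2: effort source, stroke at far end)
bond 1 stroke at J1  (C1 integral (e out))
bond 3 stroke at R1  (J1 needs exactly one f-in)

#0 stroke at J1
#1 stroke at J1
#2 stroke at J1
#3 stroke at R1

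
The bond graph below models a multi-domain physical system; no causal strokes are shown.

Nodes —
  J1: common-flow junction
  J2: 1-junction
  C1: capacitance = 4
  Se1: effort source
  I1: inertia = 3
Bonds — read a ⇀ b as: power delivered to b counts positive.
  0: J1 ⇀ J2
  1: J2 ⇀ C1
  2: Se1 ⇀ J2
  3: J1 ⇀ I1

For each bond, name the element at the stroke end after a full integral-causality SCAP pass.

β2 stroke→J2  (Se1 fixes effort; stroke away)
β1 stroke→J2  (C1 integral (e out))
β0 stroke→J1  (closing 1-jn rule on J2)
β3 stroke→I1  (closing 1-jn rule on J1)

#0 |J1
#1 |J2
#2 |J2
#3 |I1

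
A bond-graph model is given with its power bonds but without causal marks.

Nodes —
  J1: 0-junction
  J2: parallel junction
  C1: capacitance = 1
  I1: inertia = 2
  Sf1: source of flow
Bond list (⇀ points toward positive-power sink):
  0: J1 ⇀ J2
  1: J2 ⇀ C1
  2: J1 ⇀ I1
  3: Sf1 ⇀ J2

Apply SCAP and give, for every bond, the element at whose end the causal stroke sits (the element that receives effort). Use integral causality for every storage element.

β3 →Sf1  (source Sf1 imposes f)
β1 →J2  (prefer integral on C1)
β0 →J1  (0-jn J2 has e-setter on 1)
β2 →I1  (0-jn J1 has e-setter on 0)

β0 →J1
β1 →J2
β2 →I1
β3 →Sf1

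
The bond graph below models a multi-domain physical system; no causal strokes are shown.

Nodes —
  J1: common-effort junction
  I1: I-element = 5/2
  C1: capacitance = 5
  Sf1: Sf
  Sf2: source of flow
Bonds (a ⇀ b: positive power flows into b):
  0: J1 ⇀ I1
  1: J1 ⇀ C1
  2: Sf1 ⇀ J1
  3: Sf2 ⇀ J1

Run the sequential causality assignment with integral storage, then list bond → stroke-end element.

#0 stroke→I1
#1 stroke→J1
#2 stroke→Sf1
#3 stroke→Sf2

bond 2 |Sf1  (Sf1: flow source, stroke at near end)
bond 3 |Sf2  (Sf2 (Sf) sets flow on bond)
bond 0 |I1  (I1: I, integral causality)
bond 1 |J1  (only one effort-in slot at J1)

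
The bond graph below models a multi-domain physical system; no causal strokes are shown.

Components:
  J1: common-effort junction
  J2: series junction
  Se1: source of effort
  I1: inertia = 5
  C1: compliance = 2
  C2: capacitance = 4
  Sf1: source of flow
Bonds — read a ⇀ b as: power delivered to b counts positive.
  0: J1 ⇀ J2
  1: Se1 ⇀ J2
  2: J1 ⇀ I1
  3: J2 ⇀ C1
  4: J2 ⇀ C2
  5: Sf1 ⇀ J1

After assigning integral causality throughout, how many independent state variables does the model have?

3  (C1, C2, I1 all integral)

β1 stroke at J2  (source Se1 imposes e)
β5 stroke at Sf1  (source Sf1 imposes f)
β2 stroke at I1  (I1 outputs flow p/I1)
β0 stroke at J1  (closing 0-jn rule on J1)
β3 stroke at J2  (1-jn J2 has f-setter on 0)
β4 stroke at J2  (J2 flow already set via bond 0)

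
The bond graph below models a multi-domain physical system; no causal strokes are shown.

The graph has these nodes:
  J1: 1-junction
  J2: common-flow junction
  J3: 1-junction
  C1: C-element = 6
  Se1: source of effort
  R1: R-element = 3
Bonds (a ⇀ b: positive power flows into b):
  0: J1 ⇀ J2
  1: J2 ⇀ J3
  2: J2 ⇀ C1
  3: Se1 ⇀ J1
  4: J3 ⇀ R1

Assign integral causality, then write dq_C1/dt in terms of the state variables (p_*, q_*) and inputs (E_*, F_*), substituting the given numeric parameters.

dq_C1/dt = E_Se1/3 - q_C1/18

b3 →J1  (Se1 (Se) sets effort on bond)
b0 →J2  (J1: last free bond brings flow in)
b2 →J2  (C1 integral (e out))
b1 →J3  (closing 1-jn rule on J2)
b4 →R1  (closing 1-jn rule on J3)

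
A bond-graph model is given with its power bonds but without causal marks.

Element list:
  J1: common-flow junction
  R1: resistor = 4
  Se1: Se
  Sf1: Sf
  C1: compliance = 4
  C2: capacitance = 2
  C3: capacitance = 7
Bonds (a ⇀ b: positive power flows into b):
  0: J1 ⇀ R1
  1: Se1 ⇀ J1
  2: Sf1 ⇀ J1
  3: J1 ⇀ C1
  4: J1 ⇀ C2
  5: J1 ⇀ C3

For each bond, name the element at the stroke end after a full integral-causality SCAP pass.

β1 →J1  (Se1: effort source, stroke at far end)
β2 →Sf1  (Sf1: flow source, stroke at near end)
β0 →J1  (common-f at J1 fixed by 2)
β3 →J1  (J1: bond 2 brought flow, rest push out)
β4 →J1  (J1: bond 2 brought flow, rest push out)
β5 →J1  (1-jn J1 has f-setter on 2)

β0 stroke→J1
β1 stroke→J1
β2 stroke→Sf1
β3 stroke→J1
β4 stroke→J1
β5 stroke→J1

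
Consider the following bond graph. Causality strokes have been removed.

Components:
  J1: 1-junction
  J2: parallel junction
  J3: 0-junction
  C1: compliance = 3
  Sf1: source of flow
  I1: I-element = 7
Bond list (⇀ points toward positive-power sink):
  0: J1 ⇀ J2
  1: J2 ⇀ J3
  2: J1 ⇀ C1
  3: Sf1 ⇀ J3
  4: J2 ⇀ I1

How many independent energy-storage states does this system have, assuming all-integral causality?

2  (C1, I1 all integral)

bond 3 stroke→Sf1  (Sf1: flow source, stroke at near end)
bond 1 stroke→J3  (J3 needs exactly one e-in)
bond 2 stroke→J1  (C1: C, integral causality)
bond 0 stroke→J2  (only one flow-in slot at J1)
bond 4 stroke→I1  (J2: bond 0 brought effort, rest push out)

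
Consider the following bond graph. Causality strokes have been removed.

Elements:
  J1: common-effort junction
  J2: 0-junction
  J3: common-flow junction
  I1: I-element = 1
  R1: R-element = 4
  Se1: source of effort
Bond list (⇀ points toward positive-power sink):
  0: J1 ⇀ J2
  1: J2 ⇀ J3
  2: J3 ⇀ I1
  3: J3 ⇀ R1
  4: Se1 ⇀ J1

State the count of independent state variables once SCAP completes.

1  (I1 all integral)

bond 4 |J1  (Se1: effort source, stroke at far end)
bond 0 |J2  (common-e at J1 fixed by 4)
bond 1 |J3  (J2 effort already set via bond 0)
bond 2 |I1  (I1 integral (f out))
bond 3 |J3  (common-f at J3 fixed by 2)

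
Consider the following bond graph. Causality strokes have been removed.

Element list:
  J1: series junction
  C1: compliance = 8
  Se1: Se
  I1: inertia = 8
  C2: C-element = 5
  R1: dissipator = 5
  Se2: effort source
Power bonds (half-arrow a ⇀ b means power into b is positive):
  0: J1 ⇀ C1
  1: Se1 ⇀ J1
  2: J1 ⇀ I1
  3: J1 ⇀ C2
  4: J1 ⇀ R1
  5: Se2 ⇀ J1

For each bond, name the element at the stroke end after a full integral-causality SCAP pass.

b1 stroke at J1  (Se1 fixes effort; stroke away)
b5 stroke at J1  (Se2 (Se) sets effort on bond)
b0 stroke at J1  (C1 outputs effort q/C1)
b2 stroke at I1  (prefer integral on I1)
b3 stroke at J1  (common-f at J1 fixed by 2)
b4 stroke at J1  (J1: bond 2 brought flow, rest push out)

#0 →J1
#1 →J1
#2 →I1
#3 →J1
#4 →J1
#5 →J1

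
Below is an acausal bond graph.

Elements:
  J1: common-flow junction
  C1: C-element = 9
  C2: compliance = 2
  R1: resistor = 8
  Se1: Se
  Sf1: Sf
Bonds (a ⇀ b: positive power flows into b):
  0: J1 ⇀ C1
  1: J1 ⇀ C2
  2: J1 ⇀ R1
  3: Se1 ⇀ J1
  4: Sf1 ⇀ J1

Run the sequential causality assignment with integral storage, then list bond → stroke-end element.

β3 →J1  (source Se1 imposes e)
β4 →Sf1  (Sf1 (Sf) sets flow on bond)
β0 →J1  (J1 flow already set via bond 4)
β1 →J1  (J1: bond 4 brought flow, rest push out)
β2 →J1  (J1 flow already set via bond 4)

β0 stroke→J1
β1 stroke→J1
β2 stroke→J1
β3 stroke→J1
β4 stroke→Sf1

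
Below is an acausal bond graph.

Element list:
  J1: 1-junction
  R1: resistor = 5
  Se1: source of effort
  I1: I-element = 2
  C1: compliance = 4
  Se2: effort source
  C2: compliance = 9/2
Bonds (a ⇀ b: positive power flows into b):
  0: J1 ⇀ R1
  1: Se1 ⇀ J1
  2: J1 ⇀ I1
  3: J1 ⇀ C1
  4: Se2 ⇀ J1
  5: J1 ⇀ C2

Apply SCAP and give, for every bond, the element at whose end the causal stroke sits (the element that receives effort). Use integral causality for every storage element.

bond 1 stroke→J1  (Se1 fixes effort; stroke away)
bond 4 stroke→J1  (Se2 fixes effort; stroke away)
bond 2 stroke→I1  (I1 outputs flow p/I1)
bond 0 stroke→J1  (J1 flow already set via bond 2)
bond 3 stroke→J1  (J1 flow already set via bond 2)
bond 5 stroke→J1  (J1 flow already set via bond 2)

β0 |J1
β1 |J1
β2 |I1
β3 |J1
β4 |J1
β5 |J1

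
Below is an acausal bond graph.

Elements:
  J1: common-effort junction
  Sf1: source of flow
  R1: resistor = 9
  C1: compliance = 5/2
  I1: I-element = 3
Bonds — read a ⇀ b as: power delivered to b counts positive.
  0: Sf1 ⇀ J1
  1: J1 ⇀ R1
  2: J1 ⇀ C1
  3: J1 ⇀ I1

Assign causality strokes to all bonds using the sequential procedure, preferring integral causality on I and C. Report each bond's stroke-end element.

β0 →Sf1
β1 →R1
β2 →J1
β3 →I1

#0 →Sf1  (Sf1 fixes flow; stroke at Sf1)
#2 →J1  (prefer integral on C1)
#1 →R1  (J1: bond 2 brought effort, rest push out)
#3 →I1  (common-e at J1 fixed by 2)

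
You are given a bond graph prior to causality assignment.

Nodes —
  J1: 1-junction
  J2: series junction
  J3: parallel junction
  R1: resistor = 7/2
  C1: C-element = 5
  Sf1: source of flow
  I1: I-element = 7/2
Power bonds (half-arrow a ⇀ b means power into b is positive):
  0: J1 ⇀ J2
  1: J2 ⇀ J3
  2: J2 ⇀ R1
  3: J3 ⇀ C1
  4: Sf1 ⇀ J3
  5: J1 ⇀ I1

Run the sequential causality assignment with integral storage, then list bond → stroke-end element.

bond 0 stroke at J1
bond 1 stroke at J2
bond 2 stroke at J2
bond 3 stroke at J3
bond 4 stroke at Sf1
bond 5 stroke at I1

b4 →Sf1  (source Sf1 imposes f)
b3 →J3  (C1 outputs effort q/C1)
b1 →J2  (J3 effort already set via bond 3)
b5 →I1  (I1 integral (f out))
b0 →J1  (J1: bond 5 brought flow, rest push out)
b2 →J2  (1-jn J2 has f-setter on 0)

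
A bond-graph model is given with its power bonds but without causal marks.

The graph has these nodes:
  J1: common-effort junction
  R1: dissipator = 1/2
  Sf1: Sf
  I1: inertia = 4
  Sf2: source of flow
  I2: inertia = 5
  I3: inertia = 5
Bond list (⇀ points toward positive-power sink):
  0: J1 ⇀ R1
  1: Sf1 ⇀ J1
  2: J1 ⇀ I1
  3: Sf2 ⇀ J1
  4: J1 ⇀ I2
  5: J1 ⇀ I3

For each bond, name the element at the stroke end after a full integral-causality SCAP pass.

#0 stroke at J1
#1 stroke at Sf1
#2 stroke at I1
#3 stroke at Sf2
#4 stroke at I2
#5 stroke at I3

#1 stroke at Sf1  (Sf1 (Sf) sets flow on bond)
#3 stroke at Sf2  (Sf2 (Sf) sets flow on bond)
#2 stroke at I1  (prefer integral on I1)
#4 stroke at I2  (I2: I, integral causality)
#5 stroke at I3  (I3: I, integral causality)
#0 stroke at J1  (closing 0-jn rule on J1)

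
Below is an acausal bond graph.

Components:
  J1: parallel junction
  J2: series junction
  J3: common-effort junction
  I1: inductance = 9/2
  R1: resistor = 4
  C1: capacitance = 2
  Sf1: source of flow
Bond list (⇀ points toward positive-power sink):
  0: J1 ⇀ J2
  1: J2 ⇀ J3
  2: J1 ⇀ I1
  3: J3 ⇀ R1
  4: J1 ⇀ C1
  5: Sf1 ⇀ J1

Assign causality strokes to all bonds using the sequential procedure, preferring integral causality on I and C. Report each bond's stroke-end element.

#0 |J2
#1 |J3
#2 |I1
#3 |R1
#4 |J1
#5 |Sf1

bond 5 →Sf1  (Sf1: flow source, stroke at near end)
bond 2 →I1  (I1: I, integral causality)
bond 4 →J1  (C1 outputs effort q/C1)
bond 0 →J2  (J1: bond 4 brought effort, rest push out)
bond 1 →J3  (J2: last free bond brings flow in)
bond 3 →R1  (J3 effort already set via bond 1)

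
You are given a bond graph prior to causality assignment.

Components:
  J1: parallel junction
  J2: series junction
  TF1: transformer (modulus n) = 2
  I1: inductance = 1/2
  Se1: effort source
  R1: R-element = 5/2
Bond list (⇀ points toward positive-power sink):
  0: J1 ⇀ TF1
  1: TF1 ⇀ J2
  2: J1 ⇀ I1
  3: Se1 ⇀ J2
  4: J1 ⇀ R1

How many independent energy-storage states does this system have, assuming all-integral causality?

b3 |J2  (Se1: effort source, stroke at far end)
b1 |TF1  (J2 needs exactly one f-in)
b0 |J1  (TF1 one-in-one-out from 1)
b2 |I1  (J1: bond 0 brought effort, rest push out)
b4 |R1  (0-jn J1 has e-setter on 0)

1  (I1 all integral)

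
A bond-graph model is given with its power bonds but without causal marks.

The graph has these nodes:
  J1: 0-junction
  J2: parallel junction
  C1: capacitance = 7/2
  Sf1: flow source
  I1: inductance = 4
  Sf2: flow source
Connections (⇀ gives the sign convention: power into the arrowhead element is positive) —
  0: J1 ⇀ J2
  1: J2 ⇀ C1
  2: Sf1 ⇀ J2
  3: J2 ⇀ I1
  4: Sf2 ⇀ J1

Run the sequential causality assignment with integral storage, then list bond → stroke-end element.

bond 0 |J1
bond 1 |J2
bond 2 |Sf1
bond 3 |I1
bond 4 |Sf2

#2 →Sf1  (Sf1: flow source, stroke at near end)
#4 →Sf2  (Sf2 fixes flow; stroke at Sf2)
#0 →J1  (closing 0-jn rule on J1)
#1 →J2  (C1 integral (e out))
#3 →I1  (J2 effort already set via bond 1)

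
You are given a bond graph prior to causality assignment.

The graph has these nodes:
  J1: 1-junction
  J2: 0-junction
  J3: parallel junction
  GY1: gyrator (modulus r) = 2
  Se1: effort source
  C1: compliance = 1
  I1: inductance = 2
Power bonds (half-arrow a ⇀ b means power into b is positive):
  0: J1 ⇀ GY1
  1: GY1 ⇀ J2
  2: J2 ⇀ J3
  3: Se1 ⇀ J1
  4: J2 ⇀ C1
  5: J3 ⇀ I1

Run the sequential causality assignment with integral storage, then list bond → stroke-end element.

β0 →GY1
β1 →GY1
β2 →J3
β3 →J1
β4 →J2
β5 →I1

b3 stroke at J1  (Se1 (Se) sets effort on bond)
b0 stroke at GY1  (only one flow-in slot at J1)
b1 stroke at GY1  (GY GY1: same side as bond 0)
b4 stroke at J2  (C1: C, integral causality)
b2 stroke at J3  (J2: bond 4 brought effort, rest push out)
b5 stroke at I1  (J3: bond 2 brought effort, rest push out)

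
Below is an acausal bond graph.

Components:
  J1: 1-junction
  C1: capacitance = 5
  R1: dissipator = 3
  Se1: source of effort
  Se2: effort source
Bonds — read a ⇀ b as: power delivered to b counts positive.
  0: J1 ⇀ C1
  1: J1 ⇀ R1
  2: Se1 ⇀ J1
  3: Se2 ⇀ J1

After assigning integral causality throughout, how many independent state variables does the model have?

1  (C1 all integral)

b2 →J1  (Se1 (Se) sets effort on bond)
b3 →J1  (Se2 fixes effort; stroke away)
b0 →J1  (prefer integral on C1)
b1 →R1  (J1: last free bond brings flow in)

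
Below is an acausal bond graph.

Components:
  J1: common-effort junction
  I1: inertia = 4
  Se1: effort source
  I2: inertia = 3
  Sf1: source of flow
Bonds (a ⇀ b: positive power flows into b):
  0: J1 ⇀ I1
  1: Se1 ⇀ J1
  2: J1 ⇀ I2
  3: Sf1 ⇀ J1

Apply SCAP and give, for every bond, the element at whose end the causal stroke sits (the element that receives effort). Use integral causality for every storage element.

#1 →J1  (Se1: effort source, stroke at far end)
#3 →Sf1  (Sf1 (Sf) sets flow on bond)
#0 →I1  (J1: bond 1 brought effort, rest push out)
#2 →I2  (common-e at J1 fixed by 1)

b0 stroke at I1
b1 stroke at J1
b2 stroke at I2
b3 stroke at Sf1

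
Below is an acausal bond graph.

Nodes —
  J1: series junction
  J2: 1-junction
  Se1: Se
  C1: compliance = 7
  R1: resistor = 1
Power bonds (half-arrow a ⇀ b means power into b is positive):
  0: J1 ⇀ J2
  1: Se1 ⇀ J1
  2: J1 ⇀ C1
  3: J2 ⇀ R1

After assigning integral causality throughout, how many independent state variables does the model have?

1  (C1 all integral)

#1 stroke→J1  (Se1 (Se) sets effort on bond)
#2 stroke→J1  (C1: C, integral causality)
#0 stroke→J2  (closing 1-jn rule on J1)
#3 stroke→R1  (J2: last free bond brings flow in)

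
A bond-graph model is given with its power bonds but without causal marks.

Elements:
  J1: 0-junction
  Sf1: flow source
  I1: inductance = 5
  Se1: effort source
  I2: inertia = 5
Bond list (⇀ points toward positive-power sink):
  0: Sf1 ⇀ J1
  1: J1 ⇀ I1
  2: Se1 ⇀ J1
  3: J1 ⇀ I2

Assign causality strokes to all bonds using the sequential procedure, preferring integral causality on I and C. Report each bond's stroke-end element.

bond 0 →Sf1
bond 1 →I1
bond 2 →J1
bond 3 →I2

b0 stroke→Sf1  (Sf1 fixes flow; stroke at Sf1)
b2 stroke→J1  (Se1 (Se) sets effort on bond)
b1 stroke→I1  (0-jn J1 has e-setter on 2)
b3 stroke→I2  (J1: bond 2 brought effort, rest push out)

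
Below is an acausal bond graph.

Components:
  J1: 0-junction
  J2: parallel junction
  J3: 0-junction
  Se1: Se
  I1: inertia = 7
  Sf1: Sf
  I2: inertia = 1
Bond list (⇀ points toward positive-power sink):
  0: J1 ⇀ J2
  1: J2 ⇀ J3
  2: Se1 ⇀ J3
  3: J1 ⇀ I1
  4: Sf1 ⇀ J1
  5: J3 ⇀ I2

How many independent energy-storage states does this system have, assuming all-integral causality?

2  (I1, I2 all integral)

β2 →J3  (source Se1 imposes e)
β4 →Sf1  (Sf1 fixes flow; stroke at Sf1)
β1 →J2  (0-jn J3 has e-setter on 2)
β5 →I2  (J3 effort already set via bond 2)
β0 →J1  (0-jn J2 has e-setter on 1)
β3 →I1  (common-e at J1 fixed by 0)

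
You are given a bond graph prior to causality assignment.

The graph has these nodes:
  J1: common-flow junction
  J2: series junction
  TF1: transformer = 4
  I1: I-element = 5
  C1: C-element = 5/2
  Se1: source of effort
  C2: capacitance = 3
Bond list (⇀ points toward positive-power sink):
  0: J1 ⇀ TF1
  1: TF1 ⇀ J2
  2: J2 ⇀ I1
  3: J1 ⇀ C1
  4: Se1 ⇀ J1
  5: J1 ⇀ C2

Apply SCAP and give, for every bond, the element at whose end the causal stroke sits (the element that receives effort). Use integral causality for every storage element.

b0 →TF1
b1 →J2
b2 →I1
b3 →J1
b4 →J1
b5 →J1

bond 4 |J1  (Se1 fixes effort; stroke away)
bond 2 |I1  (I1 integral (f out))
bond 1 |J2  (J2 flow already set via bond 2)
bond 0 |TF1  (TF TF1: opposite of bond 1)
bond 3 |J1  (J1 flow already set via bond 0)
bond 5 |J1  (common-f at J1 fixed by 0)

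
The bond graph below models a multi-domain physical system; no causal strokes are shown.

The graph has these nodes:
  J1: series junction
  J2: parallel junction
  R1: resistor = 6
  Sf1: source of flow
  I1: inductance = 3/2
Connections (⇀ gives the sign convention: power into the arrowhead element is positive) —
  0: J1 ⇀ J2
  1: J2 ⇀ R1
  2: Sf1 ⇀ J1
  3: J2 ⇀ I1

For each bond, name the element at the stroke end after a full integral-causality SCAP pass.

bond 2 |Sf1  (Sf1 fixes flow; stroke at Sf1)
bond 0 |J1  (J1: bond 2 brought flow, rest push out)
bond 3 |I1  (I1: I, integral causality)
bond 1 |J2  (closing 0-jn rule on J2)

#0 stroke at J1
#1 stroke at J2
#2 stroke at Sf1
#3 stroke at I1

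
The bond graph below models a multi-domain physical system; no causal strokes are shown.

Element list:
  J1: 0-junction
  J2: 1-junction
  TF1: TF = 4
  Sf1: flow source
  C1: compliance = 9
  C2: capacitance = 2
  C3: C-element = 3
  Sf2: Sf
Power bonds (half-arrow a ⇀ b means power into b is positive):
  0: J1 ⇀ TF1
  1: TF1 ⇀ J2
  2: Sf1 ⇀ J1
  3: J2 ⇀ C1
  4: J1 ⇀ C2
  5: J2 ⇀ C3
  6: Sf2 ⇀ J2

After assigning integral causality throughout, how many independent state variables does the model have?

3  (C1, C2, C3 all integral)

#2 stroke at Sf1  (Sf1: flow source, stroke at near end)
#6 stroke at Sf2  (source Sf2 imposes f)
#1 stroke at J2  (common-f at J2 fixed by 6)
#3 stroke at J2  (1-jn J2 has f-setter on 6)
#5 stroke at J2  (1-jn J2 has f-setter on 6)
#0 stroke at TF1  (TF TF1: opposite of bond 1)
#4 stroke at J1  (J1: last free bond brings effort in)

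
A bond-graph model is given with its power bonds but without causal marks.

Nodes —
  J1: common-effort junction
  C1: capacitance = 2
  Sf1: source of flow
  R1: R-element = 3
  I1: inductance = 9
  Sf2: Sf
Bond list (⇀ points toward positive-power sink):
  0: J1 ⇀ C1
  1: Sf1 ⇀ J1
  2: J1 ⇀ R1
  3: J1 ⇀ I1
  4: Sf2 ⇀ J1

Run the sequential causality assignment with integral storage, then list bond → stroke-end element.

b1 stroke at Sf1  (source Sf1 imposes f)
b4 stroke at Sf2  (Sf2 fixes flow; stroke at Sf2)
b0 stroke at J1  (C1: C, integral causality)
b2 stroke at R1  (J1 effort already set via bond 0)
b3 stroke at I1  (0-jn J1 has e-setter on 0)

bond 0 →J1
bond 1 →Sf1
bond 2 →R1
bond 3 →I1
bond 4 →Sf2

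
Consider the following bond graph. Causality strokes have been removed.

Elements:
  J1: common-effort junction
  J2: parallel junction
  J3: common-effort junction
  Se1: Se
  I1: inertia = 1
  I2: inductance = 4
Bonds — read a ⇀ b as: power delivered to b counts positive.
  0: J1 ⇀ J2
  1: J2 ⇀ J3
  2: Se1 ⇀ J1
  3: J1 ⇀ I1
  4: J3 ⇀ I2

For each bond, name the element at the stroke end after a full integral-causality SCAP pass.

bond 2 |J1  (Se1: effort source, stroke at far end)
bond 0 |J2  (common-e at J1 fixed by 2)
bond 3 |I1  (0-jn J1 has e-setter on 2)
bond 1 |J3  (J2 effort already set via bond 0)
bond 4 |I2  (0-jn J3 has e-setter on 1)

β0 stroke at J2
β1 stroke at J3
β2 stroke at J1
β3 stroke at I1
β4 stroke at I2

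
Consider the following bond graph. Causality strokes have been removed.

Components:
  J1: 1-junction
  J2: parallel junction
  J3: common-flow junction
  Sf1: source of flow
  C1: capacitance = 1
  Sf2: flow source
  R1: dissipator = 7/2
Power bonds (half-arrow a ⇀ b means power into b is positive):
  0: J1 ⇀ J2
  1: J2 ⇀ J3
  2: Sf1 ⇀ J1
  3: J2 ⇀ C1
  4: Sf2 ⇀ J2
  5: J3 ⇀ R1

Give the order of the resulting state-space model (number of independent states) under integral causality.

1  (C1 all integral)

bond 2 stroke at Sf1  (Sf1: flow source, stroke at near end)
bond 4 stroke at Sf2  (Sf2 (Sf) sets flow on bond)
bond 0 stroke at J1  (J1: bond 2 brought flow, rest push out)
bond 3 stroke at J2  (C1 outputs effort q/C1)
bond 1 stroke at J3  (J2: bond 3 brought effort, rest push out)
bond 5 stroke at R1  (closing 1-jn rule on J3)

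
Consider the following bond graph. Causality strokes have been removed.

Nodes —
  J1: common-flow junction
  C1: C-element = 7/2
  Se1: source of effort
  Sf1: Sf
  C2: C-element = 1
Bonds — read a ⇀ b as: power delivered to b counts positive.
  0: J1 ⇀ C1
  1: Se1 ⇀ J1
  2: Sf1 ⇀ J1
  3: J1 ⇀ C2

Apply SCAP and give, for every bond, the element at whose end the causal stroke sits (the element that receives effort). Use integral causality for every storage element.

β1 →J1  (Se1 (Se) sets effort on bond)
β2 →Sf1  (source Sf1 imposes f)
β0 →J1  (1-jn J1 has f-setter on 2)
β3 →J1  (J1: bond 2 brought flow, rest push out)

b0 |J1
b1 |J1
b2 |Sf1
b3 |J1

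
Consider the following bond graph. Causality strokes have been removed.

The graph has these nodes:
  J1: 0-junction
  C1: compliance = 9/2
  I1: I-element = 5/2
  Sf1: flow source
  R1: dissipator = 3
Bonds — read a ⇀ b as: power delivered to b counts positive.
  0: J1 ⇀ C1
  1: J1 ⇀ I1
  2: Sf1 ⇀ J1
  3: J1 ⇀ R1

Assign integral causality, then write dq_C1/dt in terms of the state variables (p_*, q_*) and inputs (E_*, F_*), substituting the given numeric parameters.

dq_C1/dt = F_Sf1 - 2*p_I1/5 - 2*q_C1/27

β2 stroke at Sf1  (Sf1 fixes flow; stroke at Sf1)
β0 stroke at J1  (C1: C, integral causality)
β1 stroke at I1  (J1: bond 0 brought effort, rest push out)
β3 stroke at R1  (J1: bond 0 brought effort, rest push out)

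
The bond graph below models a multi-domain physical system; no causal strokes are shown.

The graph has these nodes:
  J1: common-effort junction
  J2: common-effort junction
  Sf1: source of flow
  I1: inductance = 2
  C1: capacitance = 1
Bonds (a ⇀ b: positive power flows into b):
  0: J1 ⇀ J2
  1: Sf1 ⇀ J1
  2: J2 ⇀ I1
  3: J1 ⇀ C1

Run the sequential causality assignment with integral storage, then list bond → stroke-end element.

#0 stroke→J2
#1 stroke→Sf1
#2 stroke→I1
#3 stroke→J1

bond 1 stroke→Sf1  (Sf1 fixes flow; stroke at Sf1)
bond 2 stroke→I1  (I1 integral (f out))
bond 0 stroke→J2  (only one effort-in slot at J2)
bond 3 stroke→J1  (J1 needs exactly one e-in)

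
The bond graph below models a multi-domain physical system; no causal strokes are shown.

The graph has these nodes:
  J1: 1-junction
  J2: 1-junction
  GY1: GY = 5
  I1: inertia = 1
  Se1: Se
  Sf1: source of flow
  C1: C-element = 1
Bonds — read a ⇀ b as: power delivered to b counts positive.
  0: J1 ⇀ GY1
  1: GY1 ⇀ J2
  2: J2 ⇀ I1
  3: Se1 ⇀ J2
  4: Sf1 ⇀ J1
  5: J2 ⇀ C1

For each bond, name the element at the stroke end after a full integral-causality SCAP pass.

b3 |J2  (source Se1 imposes e)
b4 |Sf1  (Sf1 (Sf) sets flow on bond)
b0 |J1  (common-f at J1 fixed by 4)
b1 |J2  (through GY1, causality inverts; strokes same side of GY1)
b2 |I1  (I1: I, integral causality)
b5 |J2  (J2 flow already set via bond 2)

β0 →J1
β1 →J2
β2 →I1
β3 →J2
β4 →Sf1
β5 →J2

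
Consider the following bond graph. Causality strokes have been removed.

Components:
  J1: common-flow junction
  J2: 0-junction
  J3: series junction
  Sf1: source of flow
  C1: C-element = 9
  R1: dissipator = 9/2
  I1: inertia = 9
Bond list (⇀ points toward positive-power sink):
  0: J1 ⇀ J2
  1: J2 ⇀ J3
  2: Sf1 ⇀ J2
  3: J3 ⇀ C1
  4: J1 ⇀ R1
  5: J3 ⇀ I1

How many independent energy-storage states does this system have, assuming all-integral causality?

b2 |Sf1  (source Sf1 imposes f)
b3 |J3  (C1: C, integral causality)
b5 |I1  (prefer integral on I1)
b1 |J3  (J3: bond 5 brought flow, rest push out)
b0 |J2  (only one effort-in slot at J2)
b4 |J1  (J1 flow already set via bond 0)

2  (C1, I1 all integral)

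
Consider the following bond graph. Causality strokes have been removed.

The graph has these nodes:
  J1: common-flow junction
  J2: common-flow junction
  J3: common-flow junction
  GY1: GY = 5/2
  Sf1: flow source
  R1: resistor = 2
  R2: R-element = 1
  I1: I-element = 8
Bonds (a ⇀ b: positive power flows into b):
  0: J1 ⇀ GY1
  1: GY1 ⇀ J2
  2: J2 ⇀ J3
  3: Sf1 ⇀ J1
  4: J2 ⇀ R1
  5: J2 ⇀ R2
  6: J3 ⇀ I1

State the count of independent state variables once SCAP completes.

β3 stroke at Sf1  (Sf1 (Sf) sets flow on bond)
β0 stroke at J1  (J1: bond 3 brought flow, rest push out)
β1 stroke at J2  (GY1 both-in/both-out from 0)
β6 stroke at I1  (I1 integral (f out))
β2 stroke at J3  (1-jn J3 has f-setter on 6)
β4 stroke at J2  (J2: bond 2 brought flow, rest push out)
β5 stroke at J2  (J2: bond 2 brought flow, rest push out)

1  (I1 all integral)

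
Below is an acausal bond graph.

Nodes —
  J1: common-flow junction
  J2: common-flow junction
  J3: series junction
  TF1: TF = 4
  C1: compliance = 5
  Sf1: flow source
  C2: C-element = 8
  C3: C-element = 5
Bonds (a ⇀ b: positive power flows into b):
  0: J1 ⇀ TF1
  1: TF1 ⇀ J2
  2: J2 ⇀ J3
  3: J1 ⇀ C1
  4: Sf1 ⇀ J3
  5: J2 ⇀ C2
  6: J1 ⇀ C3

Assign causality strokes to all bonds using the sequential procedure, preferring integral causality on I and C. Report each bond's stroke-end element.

#0 |TF1
#1 |J2
#2 |J3
#3 |J1
#4 |Sf1
#5 |J2
#6 |J1

#4 →Sf1  (source Sf1 imposes f)
#2 →J3  (common-f at J3 fixed by 4)
#1 →J2  (J2: bond 2 brought flow, rest push out)
#5 →J2  (common-f at J2 fixed by 2)
#0 →TF1  (TF TF1: opposite of bond 1)
#3 →J1  (common-f at J1 fixed by 0)
#6 →J1  (J1: bond 0 brought flow, rest push out)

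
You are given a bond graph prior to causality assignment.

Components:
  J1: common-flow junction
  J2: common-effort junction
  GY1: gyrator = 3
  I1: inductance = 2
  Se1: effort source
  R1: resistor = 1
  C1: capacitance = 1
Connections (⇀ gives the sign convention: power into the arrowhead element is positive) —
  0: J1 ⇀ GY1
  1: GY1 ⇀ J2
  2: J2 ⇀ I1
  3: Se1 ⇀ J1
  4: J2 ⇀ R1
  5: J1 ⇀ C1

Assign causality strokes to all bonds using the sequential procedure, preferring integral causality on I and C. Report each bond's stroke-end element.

#3 →J1  (Se1 (Se) sets effort on bond)
#2 →I1  (I1 outputs flow p/I1)
#5 →J1  (prefer integral on C1)
#0 →GY1  (closing 1-jn rule on J1)
#1 →GY1  (GY1: gyrator matches bond 0)
#4 →J2  (only one effort-in slot at J2)

β0 stroke→GY1
β1 stroke→GY1
β2 stroke→I1
β3 stroke→J1
β4 stroke→J2
β5 stroke→J1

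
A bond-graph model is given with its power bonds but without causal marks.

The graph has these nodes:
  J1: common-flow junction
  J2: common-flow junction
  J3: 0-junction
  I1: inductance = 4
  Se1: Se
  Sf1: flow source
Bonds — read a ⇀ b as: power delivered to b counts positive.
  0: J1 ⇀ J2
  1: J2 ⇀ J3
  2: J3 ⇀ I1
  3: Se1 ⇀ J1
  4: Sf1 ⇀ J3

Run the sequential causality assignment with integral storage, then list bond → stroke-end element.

#3 stroke→J1  (Se1: effort source, stroke at far end)
#4 stroke→Sf1  (source Sf1 imposes f)
#0 stroke→J2  (J1: last free bond brings flow in)
#1 stroke→J3  (J2 needs exactly one f-in)
#2 stroke→I1  (J3: bond 1 brought effort, rest push out)

β0 stroke at J2
β1 stroke at J3
β2 stroke at I1
β3 stroke at J1
β4 stroke at Sf1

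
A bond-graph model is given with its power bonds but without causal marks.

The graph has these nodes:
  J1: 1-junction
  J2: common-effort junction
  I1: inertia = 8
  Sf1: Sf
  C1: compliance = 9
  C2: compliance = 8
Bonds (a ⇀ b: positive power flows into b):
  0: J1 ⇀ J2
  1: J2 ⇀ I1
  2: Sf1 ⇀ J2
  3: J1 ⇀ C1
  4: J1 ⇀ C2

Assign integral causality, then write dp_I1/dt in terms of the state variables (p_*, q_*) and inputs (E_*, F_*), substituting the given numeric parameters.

β2 |Sf1  (Sf1: flow source, stroke at near end)
β1 |I1  (I1 outputs flow p/I1)
β0 |J2  (J2 needs exactly one e-in)
β3 |J1  (common-f at J1 fixed by 0)
β4 |J1  (common-f at J1 fixed by 0)

dp_I1/dt = -q_C1/9 - q_C2/8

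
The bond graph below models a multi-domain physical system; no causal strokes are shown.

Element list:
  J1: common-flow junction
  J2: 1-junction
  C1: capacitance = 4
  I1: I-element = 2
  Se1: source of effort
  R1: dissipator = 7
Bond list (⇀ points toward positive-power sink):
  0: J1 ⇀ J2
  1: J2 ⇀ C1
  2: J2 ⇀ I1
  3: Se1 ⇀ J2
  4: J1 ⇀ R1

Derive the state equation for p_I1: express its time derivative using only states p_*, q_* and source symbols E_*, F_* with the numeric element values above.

b3 stroke at J2  (Se1: effort source, stroke at far end)
b1 stroke at J2  (C1: C, integral causality)
b2 stroke at I1  (I1 integral (f out))
b0 stroke at J2  (1-jn J2 has f-setter on 2)
b4 stroke at J1  (1-jn J1 has f-setter on 0)

dp_I1/dt = E_Se1 - 7*p_I1/2 - q_C1/4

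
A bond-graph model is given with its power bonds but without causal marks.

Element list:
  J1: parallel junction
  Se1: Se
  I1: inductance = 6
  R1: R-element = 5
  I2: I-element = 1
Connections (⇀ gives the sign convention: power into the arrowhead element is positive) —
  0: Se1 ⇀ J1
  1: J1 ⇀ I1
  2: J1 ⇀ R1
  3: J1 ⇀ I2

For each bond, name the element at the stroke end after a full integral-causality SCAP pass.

β0 stroke at J1
β1 stroke at I1
β2 stroke at R1
β3 stroke at I2

β0 stroke at J1  (Se1 (Se) sets effort on bond)
β1 stroke at I1  (J1: bond 0 brought effort, rest push out)
β2 stroke at R1  (common-e at J1 fixed by 0)
β3 stroke at I2  (J1 effort already set via bond 0)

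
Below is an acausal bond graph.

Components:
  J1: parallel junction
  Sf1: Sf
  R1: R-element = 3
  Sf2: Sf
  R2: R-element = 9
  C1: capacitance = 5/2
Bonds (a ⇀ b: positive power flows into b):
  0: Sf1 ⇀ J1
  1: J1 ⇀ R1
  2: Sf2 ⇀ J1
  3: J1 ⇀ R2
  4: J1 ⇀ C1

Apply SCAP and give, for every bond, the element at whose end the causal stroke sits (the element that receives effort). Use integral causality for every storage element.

bond 0 stroke→Sf1  (Sf1 (Sf) sets flow on bond)
bond 2 stroke→Sf2  (source Sf2 imposes f)
bond 4 stroke→J1  (C1 integral (e out))
bond 1 stroke→R1  (common-e at J1 fixed by 4)
bond 3 stroke→R2  (0-jn J1 has e-setter on 4)

b0 |Sf1
b1 |R1
b2 |Sf2
b3 |R2
b4 |J1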